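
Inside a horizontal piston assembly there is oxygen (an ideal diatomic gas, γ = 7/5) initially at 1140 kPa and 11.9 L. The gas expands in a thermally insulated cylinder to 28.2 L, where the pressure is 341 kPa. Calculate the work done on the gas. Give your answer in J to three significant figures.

W ≈ -9870 J

Adiabatic: W = (P₁V₁ − P₂V₂)/(γ − 1) with γ = 7/5.
P₁V₁ = 13566 J, P₂V₂ = 9616 J.
W = (13566 − 9616) / 0.4 = 9875 J.
Work on gas = −W_by = -9875 J.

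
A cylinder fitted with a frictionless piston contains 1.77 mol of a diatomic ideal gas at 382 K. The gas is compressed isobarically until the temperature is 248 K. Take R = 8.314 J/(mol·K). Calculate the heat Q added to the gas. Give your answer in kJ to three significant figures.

Isobaric: W = nRΔT = (1.77)(8.314)(-134) = -1972 J.
ΔU = nCᵥΔT with Cᵥ = 5R/2: ΔU = (1.77)(20.79)(-134) = -4930 J.
Q = ΔU + W = -4930 − 1972 = -6902 J.

Q ≈ -6.90 kJ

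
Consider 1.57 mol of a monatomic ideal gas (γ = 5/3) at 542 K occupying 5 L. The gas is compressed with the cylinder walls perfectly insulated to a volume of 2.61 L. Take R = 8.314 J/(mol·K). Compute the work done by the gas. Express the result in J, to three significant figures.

W ≈ -5760 J

Adiabatic: TV^(γ−1) = const with γ = 5/3.
T₂ = T₁ (V₁/V₂)^(γ−1) = 542 × (5/2.61)^0.667 = 542 × 1.542 = 836 K.
W_by = nCᵥ(T₁ − T₂) = (1.57)(12.47)(542 − 836) = -5757 J.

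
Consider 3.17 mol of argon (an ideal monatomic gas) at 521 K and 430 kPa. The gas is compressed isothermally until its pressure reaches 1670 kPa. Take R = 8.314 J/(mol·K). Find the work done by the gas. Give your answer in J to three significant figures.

W ≈ -18600 J

Isothermal process: W = nRT ln(V₂/V₁) = nRT ln(P₁/P₂).
W = (3.17)(8.314)(521) × ln(430/1670)
  = 13731 × ln(0.2575) = 13731 × -1.357
W_by_gas = -18630 J.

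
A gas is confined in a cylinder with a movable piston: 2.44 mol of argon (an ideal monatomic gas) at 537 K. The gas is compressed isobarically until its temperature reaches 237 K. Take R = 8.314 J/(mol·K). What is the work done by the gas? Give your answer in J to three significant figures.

W ≈ -6090 J

Isobaric: W = P ΔV = nR ΔT.
W = (2.44)(8.314)(237 − 537) = -6086 J.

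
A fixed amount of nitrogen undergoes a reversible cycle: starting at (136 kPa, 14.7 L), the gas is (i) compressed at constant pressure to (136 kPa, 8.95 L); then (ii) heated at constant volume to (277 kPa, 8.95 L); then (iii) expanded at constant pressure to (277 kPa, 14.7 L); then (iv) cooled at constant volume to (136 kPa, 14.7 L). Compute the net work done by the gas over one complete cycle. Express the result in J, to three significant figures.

W_net ≈ 811 J

Constant-volume legs do no work.
W(i) = (136)(8.95 − 14.7) = -782 J; W(iii) = (277)(14.7 − 8.95) = 1593 J.
W_net = -782 + 1593 = 810.8 J (the clockwise enclosed area).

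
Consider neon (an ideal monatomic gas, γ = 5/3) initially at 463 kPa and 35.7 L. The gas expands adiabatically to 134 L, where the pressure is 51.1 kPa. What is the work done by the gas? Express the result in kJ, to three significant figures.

Adiabatic: W = (P₁V₁ − P₂V₂)/(γ − 1) with γ = 5/3.
P₁V₁ = 16529 J, P₂V₂ = 6847 J.
W = (16529 − 6847) / 0.6667 = 14523 J.

W ≈ 14.5 kJ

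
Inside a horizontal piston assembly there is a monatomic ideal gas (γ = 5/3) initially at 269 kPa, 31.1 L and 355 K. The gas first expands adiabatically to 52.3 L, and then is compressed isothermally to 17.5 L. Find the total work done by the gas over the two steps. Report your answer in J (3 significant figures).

W_total ≈ -2800 J

Step 1 (adiabatic): W = (P₁V₁ − P₂V₂)/(γ−1) = (8366 − 5916)/0.667 = 3675 J.
After step 1: P = 113.1 kPa, V = 52.3 L, T = 251 K.
Step 2 (isothermal): W = P₁V₁ ln(V₂/V₁) = (5916) ln(17.5/52.3) = -6477 J.
W_total = 3675 − 6477 = -2802 J.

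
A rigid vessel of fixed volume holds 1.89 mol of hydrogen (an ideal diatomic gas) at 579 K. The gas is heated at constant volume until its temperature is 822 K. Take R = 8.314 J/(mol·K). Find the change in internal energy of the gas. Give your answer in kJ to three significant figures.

Constant volume ⇒ W = 0, so Q = ΔU = nCᵥΔT with Cᵥ = 5R/2 = 20.79 J/(mol·K).
ΔU = (1.89)(20.79)(822 − 579) = 9546 J.

ΔU ≈ 9.55 kJ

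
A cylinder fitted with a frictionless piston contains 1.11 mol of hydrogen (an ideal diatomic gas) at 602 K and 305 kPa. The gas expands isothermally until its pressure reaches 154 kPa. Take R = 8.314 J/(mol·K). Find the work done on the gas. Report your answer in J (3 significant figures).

W ≈ -3800 J

Isothermal process: W = nRT ln(V₂/V₁) = nRT ln(P₁/P₂).
W = (1.11)(8.314)(602) × ln(305/154)
  = 5556 × ln(1.981) = 5556 × 0.6834
W_by_gas = 3796 J; work on gas = −W_by = -3796 J.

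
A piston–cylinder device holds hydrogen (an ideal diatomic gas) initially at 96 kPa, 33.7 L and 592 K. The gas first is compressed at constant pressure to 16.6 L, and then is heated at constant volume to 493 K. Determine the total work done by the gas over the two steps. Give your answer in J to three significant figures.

Step 1 (isobaric): W = PΔV = (96 kPa)(16.6 − 33.7 L) = -1642 J.
Step 2 (isochoric): W = 0 (constant volume).
W_total = -1642 + 0 = -1642 J.

W_total ≈ -1640 J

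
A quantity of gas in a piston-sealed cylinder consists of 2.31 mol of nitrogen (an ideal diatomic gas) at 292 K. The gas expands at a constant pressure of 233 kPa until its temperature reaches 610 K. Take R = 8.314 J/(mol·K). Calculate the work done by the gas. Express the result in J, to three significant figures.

W ≈ 6110 J

Isobaric: W = P ΔV = nR ΔT.
W = (2.31)(8.314)(610 − 292) = 6107 J.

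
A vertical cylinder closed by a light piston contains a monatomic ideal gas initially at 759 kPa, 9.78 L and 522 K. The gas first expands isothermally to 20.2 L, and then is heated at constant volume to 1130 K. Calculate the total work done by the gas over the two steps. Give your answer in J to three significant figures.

W_total ≈ 5380 J

Step 1 (isothermal): W = P₁V₁ ln(V₂/V₁) = (7423) ln(20.2/9.78) = 5384 J.
Step 2 (isochoric): W = 0 (constant volume).
W_total = 5384 + 0 = 5384 J.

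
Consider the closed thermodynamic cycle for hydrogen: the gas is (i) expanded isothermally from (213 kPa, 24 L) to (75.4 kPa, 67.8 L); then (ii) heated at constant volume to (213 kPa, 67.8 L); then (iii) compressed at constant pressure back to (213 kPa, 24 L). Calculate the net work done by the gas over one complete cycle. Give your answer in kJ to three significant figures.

Leg (i): W = PᵢVᵢ ln(V_f/Vᵢ) = (5112) ln(67.8/24) = 5309 J.
Leg (ii): W = 0.
Leg (iii): W = PΔV = (213)(24 − 67.8) = -9329 J.
W_net = 5309 − 9329 = -4021 J.

W_net ≈ -4.02 kJ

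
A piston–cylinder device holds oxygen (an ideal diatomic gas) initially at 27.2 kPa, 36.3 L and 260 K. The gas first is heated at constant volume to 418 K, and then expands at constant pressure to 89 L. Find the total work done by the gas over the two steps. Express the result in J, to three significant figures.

Step 1 (isochoric): W = 0 (constant volume).
After step 1: P = 43.73 kPa (V unchanged).
Step 2 (isobaric): W = PΔV = (43.73 kPa)(89 − 36.3 L) = 2305 J.
W_total = 0 + 2305 = 2305 J.

W_total ≈ 2300 J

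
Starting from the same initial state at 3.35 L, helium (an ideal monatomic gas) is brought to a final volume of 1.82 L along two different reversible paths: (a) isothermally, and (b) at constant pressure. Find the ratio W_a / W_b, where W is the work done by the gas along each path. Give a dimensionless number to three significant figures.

Path (a) isothermal: W = P₁V₁ ln(V₂/V₁) → W_a/(P₁V₁) = -0.6101.
Path (b) isobaric: W = P₁(V₂ − V₁) → W_b/(P₁V₁) = -0.4567.
W_a / W_b = -0.6101 / -0.4567 = 1.336.

W_a / W_b ≈ 1.34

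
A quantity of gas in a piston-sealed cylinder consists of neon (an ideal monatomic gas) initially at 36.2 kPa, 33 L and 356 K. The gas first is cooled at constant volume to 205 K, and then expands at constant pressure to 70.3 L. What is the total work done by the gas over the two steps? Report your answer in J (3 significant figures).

Step 1 (isochoric): W = 0 (constant volume).
After step 1: P = 20.85 kPa (V unchanged).
Step 2 (isobaric): W = PΔV = (20.85 kPa)(70.3 − 33 L) = 777.5 J.
W_total = 0 + 777.5 = 777.5 J.

W_total ≈ 778 J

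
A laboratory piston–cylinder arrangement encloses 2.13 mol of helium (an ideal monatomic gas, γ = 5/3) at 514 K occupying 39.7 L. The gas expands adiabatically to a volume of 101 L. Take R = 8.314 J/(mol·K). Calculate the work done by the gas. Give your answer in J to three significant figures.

Adiabatic: TV^(γ−1) = const with γ = 5/3.
T₂ = T₁ (V₁/V₂)^(γ−1) = 514 × (39.7/101)^0.667 = 514 × 0.5366 = 275.8 K.
W_by = nCᵥ(T₁ − T₂) = (2.13)(12.47)(514 − 275.8) = 6327 J.

W ≈ 6330 J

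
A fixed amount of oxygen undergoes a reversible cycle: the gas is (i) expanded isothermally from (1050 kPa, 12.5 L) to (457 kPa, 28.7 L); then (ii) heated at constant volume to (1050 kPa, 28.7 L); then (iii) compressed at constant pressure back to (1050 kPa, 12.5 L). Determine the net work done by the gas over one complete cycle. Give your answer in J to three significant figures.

W_net ≈ -6100 J

Leg (i): W = PᵢVᵢ ln(V_f/Vᵢ) = (13125) ln(28.7/12.5) = 10909 J.
Leg (ii): W = 0.
Leg (iii): W = PΔV = (1050)(12.5 − 28.7) = -17010 J.
W_net = 10909 − 17010 = -6101 J.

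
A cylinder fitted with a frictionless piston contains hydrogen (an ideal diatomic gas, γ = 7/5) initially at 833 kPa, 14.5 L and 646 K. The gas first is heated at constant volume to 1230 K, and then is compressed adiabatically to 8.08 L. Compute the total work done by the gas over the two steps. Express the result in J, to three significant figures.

Step 1 (isochoric): W = 0 (constant volume).
After step 1: P = 1586 kPa (V unchanged).
Step 2 (adiabatic): W = (P₁V₁ − P₂V₂)/(γ−1) = (22998 − 29058)/0.4 = -15151 J.
W_total = 0 − 15151 = -15151 J.

W_total ≈ -15200 J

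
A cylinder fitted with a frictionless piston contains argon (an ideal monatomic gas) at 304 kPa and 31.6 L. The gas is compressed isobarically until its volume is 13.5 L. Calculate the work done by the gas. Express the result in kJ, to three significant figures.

Isobaric: W = P ΔV.
W = (304 kPa)(13.5 − 31.6 L) = (304)(-18.1) = -5502 J.

W ≈ -5.50 kJ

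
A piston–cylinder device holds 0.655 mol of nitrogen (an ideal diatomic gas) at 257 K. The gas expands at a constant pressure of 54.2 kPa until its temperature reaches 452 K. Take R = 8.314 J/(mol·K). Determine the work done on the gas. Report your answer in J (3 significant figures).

W ≈ -1060 J

Isobaric: W = P ΔV = nR ΔT.
W = (0.655)(8.314)(452 − 257) = 1062 J.
Work on gas = −W_by = -1062 J.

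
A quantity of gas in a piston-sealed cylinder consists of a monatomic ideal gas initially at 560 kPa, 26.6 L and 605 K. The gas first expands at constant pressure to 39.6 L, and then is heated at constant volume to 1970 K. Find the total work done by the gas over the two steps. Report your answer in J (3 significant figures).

Step 1 (isobaric): W = PΔV = (560 kPa)(39.6 − 26.6 L) = 7280 J.
Step 2 (isochoric): W = 0 (constant volume).
W_total = 7280 + 0 = 7280 J.

W_total ≈ 7280 J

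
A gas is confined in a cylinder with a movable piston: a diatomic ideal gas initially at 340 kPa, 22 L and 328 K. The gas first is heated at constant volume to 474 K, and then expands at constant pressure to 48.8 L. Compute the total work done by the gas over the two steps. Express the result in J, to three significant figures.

W_total ≈ 13200 J

Step 1 (isochoric): W = 0 (constant volume).
After step 1: P = 491.3 kPa (V unchanged).
Step 2 (isobaric): W = PΔV = (491.3 kPa)(48.8 − 22 L) = 13168 J.
W_total = 0 + 13168 = 13168 J.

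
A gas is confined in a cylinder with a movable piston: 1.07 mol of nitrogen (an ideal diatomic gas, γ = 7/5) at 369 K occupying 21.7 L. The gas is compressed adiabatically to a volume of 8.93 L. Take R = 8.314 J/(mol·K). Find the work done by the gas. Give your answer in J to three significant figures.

Adiabatic: TV^(γ−1) = const with γ = 7/5.
T₂ = T₁ (V₁/V₂)^(γ−1) = 369 × (21.7/8.93)^0.4 = 369 × 1.426 = 526.3 K.
W_by = nCᵥ(T₁ − T₂) = (1.07)(20.79)(369 − 526.3) = -3499 J.

W ≈ -3500 J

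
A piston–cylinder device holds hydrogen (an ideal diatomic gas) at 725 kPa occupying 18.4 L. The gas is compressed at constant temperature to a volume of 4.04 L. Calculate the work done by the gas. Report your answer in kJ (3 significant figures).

Isothermal: W = nRT ln(V₂/V₁) = P₁V₁ ln(V₂/V₁).
P₁V₁ = (725 kPa)(18.4 L) = 13340 J.
W = 13340 × ln(4.04/18.4) = 13340 × -1.516
W_by_gas = -20225 J.

W ≈ -20.2 kJ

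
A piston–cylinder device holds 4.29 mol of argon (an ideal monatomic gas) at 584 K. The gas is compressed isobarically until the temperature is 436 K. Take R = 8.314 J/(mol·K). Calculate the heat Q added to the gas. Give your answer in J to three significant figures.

Q ≈ -13200 J

Isobaric: W = nRΔT = (4.29)(8.314)(-148) = -5279 J.
ΔU = nCᵥΔT with Cᵥ = 3R/2: ΔU = (4.29)(12.47)(-148) = -7918 J.
Q = ΔU + W = -7918 − 5279 = -13197 J.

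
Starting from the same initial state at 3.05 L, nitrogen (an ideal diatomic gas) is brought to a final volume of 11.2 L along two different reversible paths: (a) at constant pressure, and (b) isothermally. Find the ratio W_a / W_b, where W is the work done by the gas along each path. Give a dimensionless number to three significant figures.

W_a / W_b ≈ 2.05

Path (a) isobaric: W = P₁(V₂ − V₁) → W_a/(P₁V₁) = 2.672.
Path (b) isothermal: W = P₁V₁ ln(V₂/V₁) → W_b/(P₁V₁) = 1.301.
W_a / W_b = 2.672 / 1.301 = 2.054.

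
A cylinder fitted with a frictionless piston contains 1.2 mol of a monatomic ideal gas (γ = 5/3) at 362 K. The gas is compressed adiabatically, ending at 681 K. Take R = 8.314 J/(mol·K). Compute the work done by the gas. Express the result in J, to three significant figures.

W ≈ -4770 J

Adiabatic ⇒ Q = 0, so W_by = −ΔU = nCᵥ(T₁ − T₂).
Cᵥ = 3R/2 = 12.47 J/(mol·K).
W = (1.2)(12.47)(362 − 681) = -4774 J.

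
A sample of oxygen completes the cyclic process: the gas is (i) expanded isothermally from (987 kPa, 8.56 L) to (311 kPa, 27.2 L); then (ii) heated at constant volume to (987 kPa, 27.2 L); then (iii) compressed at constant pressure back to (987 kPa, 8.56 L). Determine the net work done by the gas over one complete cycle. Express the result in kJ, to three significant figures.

W_net ≈ -8.63 kJ

Leg (i): W = PᵢVᵢ ln(V_f/Vᵢ) = (8449) ln(27.2/8.56) = 9768 J.
Leg (ii): W = 0.
Leg (iii): W = PΔV = (987)(8.56 − 27.2) = -18398 J.
W_net = 9768 − 18398 = -8630 J.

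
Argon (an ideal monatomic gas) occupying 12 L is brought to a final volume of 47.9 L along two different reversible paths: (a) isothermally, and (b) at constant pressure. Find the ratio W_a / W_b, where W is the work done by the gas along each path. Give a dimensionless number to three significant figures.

W_a / W_b ≈ 0.463

Path (a) isothermal: W = P₁V₁ ln(V₂/V₁) → W_a/(P₁V₁) = 1.384.
Path (b) isobaric: W = P₁(V₂ − V₁) → W_b/(P₁V₁) = 2.992.
W_a / W_b = 1.384 / 2.992 = 0.4627.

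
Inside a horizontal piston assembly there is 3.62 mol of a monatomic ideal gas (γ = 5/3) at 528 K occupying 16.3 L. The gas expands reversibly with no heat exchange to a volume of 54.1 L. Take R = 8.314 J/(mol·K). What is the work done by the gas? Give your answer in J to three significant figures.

W ≈ 13100 J

Adiabatic: TV^(γ−1) = const with γ = 5/3.
T₂ = T₁ (V₁/V₂)^(γ−1) = 528 × (16.3/54.1)^0.667 = 528 × 0.4494 = 237.3 K.
W_by = nCᵥ(T₁ − T₂) = (3.62)(12.47)(528 − 237.3) = 13124 J.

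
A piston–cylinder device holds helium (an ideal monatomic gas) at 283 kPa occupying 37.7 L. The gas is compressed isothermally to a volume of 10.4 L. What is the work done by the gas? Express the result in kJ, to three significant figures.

Isothermal: W = nRT ln(V₂/V₁) = P₁V₁ ln(V₂/V₁).
P₁V₁ = (283 kPa)(37.7 L) = 10669 J.
W = 10669 × ln(10.4/37.7) = 10669 × -1.288
W_by_gas = -13740 J.

W ≈ -13.7 kJ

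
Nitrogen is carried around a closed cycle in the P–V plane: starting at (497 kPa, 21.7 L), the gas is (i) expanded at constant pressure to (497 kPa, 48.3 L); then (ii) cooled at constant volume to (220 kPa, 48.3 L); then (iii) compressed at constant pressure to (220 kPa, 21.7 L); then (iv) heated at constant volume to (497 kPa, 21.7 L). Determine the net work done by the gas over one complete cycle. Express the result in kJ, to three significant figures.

W_net ≈ 7.37 kJ

Constant-volume legs do no work.
W(i) = (497)(48.3 − 21.7) = 13220 J; W(iii) = (220)(21.7 − 48.3) = -5852 J.
W_net = 13220 − 5852 = 7368 J (the clockwise enclosed area).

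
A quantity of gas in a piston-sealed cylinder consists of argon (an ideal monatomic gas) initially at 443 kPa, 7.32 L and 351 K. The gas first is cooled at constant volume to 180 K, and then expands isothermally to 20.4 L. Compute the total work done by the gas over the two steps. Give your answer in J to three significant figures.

Step 1 (isochoric): W = 0 (constant volume).
After step 1: P = 227.2 kPa (V unchanged).
Step 2 (isothermal): W = P₁V₁ ln(V₂/V₁) = (1663) ln(20.4/7.32) = 1704 J.
W_total = 0 + 1704 = 1704 J.

W_total ≈ 1700 J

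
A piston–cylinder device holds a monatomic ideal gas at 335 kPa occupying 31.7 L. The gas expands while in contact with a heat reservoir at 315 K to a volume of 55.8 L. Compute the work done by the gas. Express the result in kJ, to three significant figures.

Isothermal: W = nRT ln(V₂/V₁) = P₁V₁ ln(V₂/V₁).
P₁V₁ = (335 kPa)(31.7 L) = 10620 J.
W = 10620 × ln(55.8/31.7) = 10620 × 0.5655
W_by_gas = 6005 J.

W ≈ 6.00 kJ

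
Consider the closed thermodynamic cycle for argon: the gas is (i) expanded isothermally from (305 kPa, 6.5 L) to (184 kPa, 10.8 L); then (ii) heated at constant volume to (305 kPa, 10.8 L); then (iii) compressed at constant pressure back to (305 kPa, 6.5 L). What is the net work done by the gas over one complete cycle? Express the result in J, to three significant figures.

Leg (i): W = PᵢVᵢ ln(V_f/Vᵢ) = (1982) ln(10.8/6.5) = 1007 J.
Leg (ii): W = 0.
Leg (iii): W = PΔV = (305)(6.5 − 10.8) = -1312 J.
W_net = 1007 − 1312 = -304.9 J.

W_net ≈ -305 J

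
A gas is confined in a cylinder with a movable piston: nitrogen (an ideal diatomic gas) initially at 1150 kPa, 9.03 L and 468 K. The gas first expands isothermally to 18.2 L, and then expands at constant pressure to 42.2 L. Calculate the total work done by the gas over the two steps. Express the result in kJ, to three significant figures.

W_total ≈ 21.0 kJ

Step 1 (isothermal): W = P₁V₁ ln(V₂/V₁) = (10384) ln(18.2/9.03) = 7278 J.
After step 1: P = 570.6 kPa, V = 18.2 L, T = 468 K.
Step 2 (isobaric): W = PΔV = (570.6 kPa)(42.2 − 18.2 L) = 13694 J.
W_total = 7278 + 13694 = 20972 J.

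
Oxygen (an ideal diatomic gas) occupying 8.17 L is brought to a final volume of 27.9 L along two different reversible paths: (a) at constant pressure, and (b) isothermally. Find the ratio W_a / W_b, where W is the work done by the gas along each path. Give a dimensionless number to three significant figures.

W_a / W_b ≈ 1.97

Path (a) isobaric: W = P₁(V₂ − V₁) → W_a/(P₁V₁) = 2.415.
Path (b) isothermal: W = P₁V₁ ln(V₂/V₁) → W_b/(P₁V₁) = 1.228.
W_a / W_b = 2.415 / 1.228 = 1.966.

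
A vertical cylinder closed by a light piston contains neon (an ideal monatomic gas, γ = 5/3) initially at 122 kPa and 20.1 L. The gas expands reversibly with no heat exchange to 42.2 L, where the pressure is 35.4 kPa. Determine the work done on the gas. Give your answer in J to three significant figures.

W ≈ -1440 J

Adiabatic: W = (P₁V₁ − P₂V₂)/(γ − 1) with γ = 5/3.
P₁V₁ = 2452 J, P₂V₂ = 1494 J.
W = (2452 − 1494) / 0.6667 = 1437 J.
Work on gas = −W_by = -1437 J.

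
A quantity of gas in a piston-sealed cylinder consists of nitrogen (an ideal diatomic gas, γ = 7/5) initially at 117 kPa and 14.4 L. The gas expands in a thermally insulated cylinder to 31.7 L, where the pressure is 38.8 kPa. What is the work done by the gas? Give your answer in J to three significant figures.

Adiabatic: W = (P₁V₁ − P₂V₂)/(γ − 1) with γ = 7/5.
P₁V₁ = 1685 J, P₂V₂ = 1230 J.
W = (1685 − 1230) / 0.4 = 1137 J.

W ≈ 1140 J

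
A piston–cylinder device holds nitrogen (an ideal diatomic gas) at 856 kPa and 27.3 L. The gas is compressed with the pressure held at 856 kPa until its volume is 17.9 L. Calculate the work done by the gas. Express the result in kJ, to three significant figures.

Isobaric: W = P ΔV.
W = (856 kPa)(17.9 − 27.3 L) = (856)(-9.4) = -8046 J.

W ≈ -8.05 kJ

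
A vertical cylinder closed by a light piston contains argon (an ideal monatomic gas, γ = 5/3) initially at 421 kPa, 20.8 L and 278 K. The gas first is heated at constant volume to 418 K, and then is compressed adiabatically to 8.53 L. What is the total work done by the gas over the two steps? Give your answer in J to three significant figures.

W_total ≈ -16000 J

Step 1 (isochoric): W = 0 (constant volume).
After step 1: P = 633 kPa (V unchanged).
Step 2 (adiabatic): W = (P₁V₁ − P₂V₂)/(γ−1) = (13167 − 23854)/0.667 = -16030 J.
W_total = 0 − 16030 = -16030 J.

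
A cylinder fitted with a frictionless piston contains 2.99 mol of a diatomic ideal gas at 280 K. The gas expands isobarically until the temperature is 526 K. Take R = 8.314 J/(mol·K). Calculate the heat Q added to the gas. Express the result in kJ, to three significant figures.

Isobaric: W = nRΔT = (2.99)(8.314)(246) = 6115 J.
ΔU = nCᵥΔT with Cᵥ = 5R/2: ΔU = (2.99)(20.79)(246) = 15288 J.
Q = ΔU + W = 15288 + 6115 = 21403 J.

Q ≈ 21.4 kJ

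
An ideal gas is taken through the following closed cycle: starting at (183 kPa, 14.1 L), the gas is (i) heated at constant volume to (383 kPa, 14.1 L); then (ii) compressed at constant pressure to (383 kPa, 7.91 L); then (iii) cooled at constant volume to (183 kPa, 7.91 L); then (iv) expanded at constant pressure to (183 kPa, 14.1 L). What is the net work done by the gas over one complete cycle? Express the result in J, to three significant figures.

Constant-volume legs do no work.
W(ii) = (383)(7.91 − 14.1) = -2371 J; W(iv) = (183)(14.1 − 7.91) = 1133 J.
W_net = -2371 + 1133 = -1238 J (the counter-clockwise enclosed area).

W_net ≈ -1240 J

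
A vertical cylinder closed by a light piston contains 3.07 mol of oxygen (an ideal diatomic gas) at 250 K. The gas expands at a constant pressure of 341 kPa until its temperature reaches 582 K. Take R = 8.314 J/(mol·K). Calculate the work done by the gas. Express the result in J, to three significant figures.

Isobaric: W = P ΔV = nR ΔT.
W = (3.07)(8.314)(582 − 250) = 8474 J.

W ≈ 8470 J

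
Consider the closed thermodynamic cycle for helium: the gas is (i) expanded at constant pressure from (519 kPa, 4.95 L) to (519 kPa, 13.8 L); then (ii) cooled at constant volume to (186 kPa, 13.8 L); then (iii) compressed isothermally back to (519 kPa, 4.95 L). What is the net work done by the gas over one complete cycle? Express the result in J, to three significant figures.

W_net ≈ 1960 J

Leg (i): W = PΔV = (519)(13.8 − 4.95) = 4593 J.
Leg (ii): W = 0.
Leg (iii): W = PᵢVᵢ ln(V_f/Vᵢ) = (2567) ln(4.95/13.8) = -2632 J.
W_net = 4593 − 2632 = 1961 J.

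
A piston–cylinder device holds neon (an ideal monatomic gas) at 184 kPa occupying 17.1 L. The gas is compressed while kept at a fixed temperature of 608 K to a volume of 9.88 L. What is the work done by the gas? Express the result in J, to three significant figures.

Isothermal: W = nRT ln(V₂/V₁) = P₁V₁ ln(V₂/V₁).
P₁V₁ = (184 kPa)(17.1 L) = 3146 J.
W = 3146 × ln(9.88/17.1) = 3146 × -0.5486
W_by_gas = -1726 J.

W ≈ -1730 J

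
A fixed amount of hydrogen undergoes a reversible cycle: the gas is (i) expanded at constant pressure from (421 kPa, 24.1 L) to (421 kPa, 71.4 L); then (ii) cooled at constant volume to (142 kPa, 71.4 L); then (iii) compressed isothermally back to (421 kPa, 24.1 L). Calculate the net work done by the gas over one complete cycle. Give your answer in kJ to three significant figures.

W_net ≈ 8.90 kJ

Leg (i): W = PΔV = (421)(71.4 − 24.1) = 19913 J.
Leg (ii): W = 0.
Leg (iii): W = PᵢVᵢ ln(V_f/Vᵢ) = (10139) ln(24.1/71.4) = -11012 J.
W_net = 19913 − 11012 = 8902 J.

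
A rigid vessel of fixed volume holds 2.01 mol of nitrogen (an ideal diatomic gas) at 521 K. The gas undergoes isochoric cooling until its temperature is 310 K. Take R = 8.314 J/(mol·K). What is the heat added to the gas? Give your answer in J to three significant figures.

Q ≈ -8820 J

Constant volume ⇒ W = 0, so Q = ΔU = nCᵥΔT with Cᵥ = 5R/2 = 20.79 J/(mol·K).
ΔU = (2.01)(20.79)(310 − 521) = -8815 J.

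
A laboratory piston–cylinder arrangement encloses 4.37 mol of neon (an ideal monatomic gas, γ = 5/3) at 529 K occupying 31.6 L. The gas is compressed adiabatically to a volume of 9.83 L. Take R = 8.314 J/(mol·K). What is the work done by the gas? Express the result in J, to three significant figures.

Adiabatic: TV^(γ−1) = const with γ = 5/3.
T₂ = T₁ (V₁/V₂)^(γ−1) = 529 × (31.6/9.83)^0.667 = 529 × 2.178 = 1152 K.
W_by = nCᵥ(T₁ − T₂) = (4.37)(12.47)(529 − 1152) = -33966 J.

W ≈ -34000 J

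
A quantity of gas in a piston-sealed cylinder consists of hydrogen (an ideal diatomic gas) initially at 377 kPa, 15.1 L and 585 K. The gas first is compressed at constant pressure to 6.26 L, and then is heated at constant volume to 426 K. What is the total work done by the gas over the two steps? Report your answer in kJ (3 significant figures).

W_total ≈ -3.33 kJ

Step 1 (isobaric): W = PΔV = (377 kPa)(6.26 − 15.1 L) = -3333 J.
Step 2 (isochoric): W = 0 (constant volume).
W_total = -3333 + 0 = -3333 J.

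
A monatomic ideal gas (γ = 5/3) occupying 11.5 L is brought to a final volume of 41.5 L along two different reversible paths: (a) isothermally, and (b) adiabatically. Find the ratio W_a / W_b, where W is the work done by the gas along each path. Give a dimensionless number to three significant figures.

Path (a) isothermal: W = P₁V₁ ln(V₂/V₁) → W_a/(P₁V₁) = 1.283.
Path (b) adiabatic: W = P₁V₁(1 − (V₁/V₂)^(γ−1))/(γ−1) → W_b/(P₁V₁) = 0.8624.
W_a / W_b = 1.283 / 0.8624 = 1.488.

W_a / W_b ≈ 1.49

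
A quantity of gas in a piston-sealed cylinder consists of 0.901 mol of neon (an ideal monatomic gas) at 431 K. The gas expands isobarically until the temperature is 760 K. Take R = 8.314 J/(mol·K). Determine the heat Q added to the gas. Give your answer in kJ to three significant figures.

Q ≈ 6.16 kJ

Isobaric: W = nRΔT = (0.901)(8.314)(329) = 2465 J.
ΔU = nCᵥΔT with Cᵥ = 3R/2: ΔU = (0.901)(12.47)(329) = 3697 J.
Q = ΔU + W = 3697 + 2465 = 6161 J.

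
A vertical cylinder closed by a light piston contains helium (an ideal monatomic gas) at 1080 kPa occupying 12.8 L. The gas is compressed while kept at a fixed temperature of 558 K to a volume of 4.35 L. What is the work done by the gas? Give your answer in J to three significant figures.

W ≈ -14900 J

Isothermal: W = nRT ln(V₂/V₁) = P₁V₁ ln(V₂/V₁).
P₁V₁ = (1080 kPa)(12.8 L) = 13824 J.
W = 13824 × ln(4.35/12.8) = 13824 × -1.079
W_by_gas = -14920 J.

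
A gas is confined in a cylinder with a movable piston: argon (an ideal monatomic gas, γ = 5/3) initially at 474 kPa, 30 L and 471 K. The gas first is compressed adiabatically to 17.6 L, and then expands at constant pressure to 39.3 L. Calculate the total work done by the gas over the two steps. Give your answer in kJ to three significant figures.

Step 1 (adiabatic): W = (P₁V₁ − P₂V₂)/(γ−1) = (14220 − 20291)/0.667 = -9107 J.
After step 1: P = 1153 kPa, V = 17.6 L, T = 672.1 K.
Step 2 (isobaric): W = PΔV = (1153 kPa)(39.3 − 17.6 L) = 25018 J.
W_total = -9107 + 25018 = 15911 J.

W_total ≈ 15.9 kJ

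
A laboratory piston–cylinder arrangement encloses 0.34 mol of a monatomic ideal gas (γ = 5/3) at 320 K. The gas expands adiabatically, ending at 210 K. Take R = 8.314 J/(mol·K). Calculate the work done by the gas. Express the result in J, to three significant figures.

W ≈ 466 J

Adiabatic ⇒ Q = 0, so W_by = −ΔU = nCᵥ(T₁ − T₂).
Cᵥ = 3R/2 = 12.47 J/(mol·K).
W = (0.34)(12.47)(320 − 210) = 466.4 J.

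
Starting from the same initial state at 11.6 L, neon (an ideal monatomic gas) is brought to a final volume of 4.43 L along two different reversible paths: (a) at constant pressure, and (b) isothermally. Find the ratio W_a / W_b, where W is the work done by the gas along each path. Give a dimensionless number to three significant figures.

W_a / W_b ≈ 0.642

Path (a) isobaric: W = P₁(V₂ − V₁) → W_a/(P₁V₁) = -0.6181.
Path (b) isothermal: W = P₁V₁ ln(V₂/V₁) → W_b/(P₁V₁) = -0.9626.
W_a / W_b = -0.6181 / -0.9626 = 0.6421.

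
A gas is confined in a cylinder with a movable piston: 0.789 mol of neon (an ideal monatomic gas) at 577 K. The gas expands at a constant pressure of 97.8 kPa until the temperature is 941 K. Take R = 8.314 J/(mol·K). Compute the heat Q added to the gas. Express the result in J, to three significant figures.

Q ≈ 5970 J

Isobaric: W = nRΔT = (0.789)(8.314)(364) = 2388 J.
ΔU = nCᵥΔT with Cᵥ = 3R/2: ΔU = (0.789)(12.47)(364) = 3582 J.
Q = ΔU + W = 3582 + 2388 = 5969 J.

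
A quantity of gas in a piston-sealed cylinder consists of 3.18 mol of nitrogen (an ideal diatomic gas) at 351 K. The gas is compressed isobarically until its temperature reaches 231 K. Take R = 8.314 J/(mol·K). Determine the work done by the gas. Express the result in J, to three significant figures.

W ≈ -3170 J

Isobaric: W = P ΔV = nR ΔT.
W = (3.18)(8.314)(231 − 351) = -3173 J.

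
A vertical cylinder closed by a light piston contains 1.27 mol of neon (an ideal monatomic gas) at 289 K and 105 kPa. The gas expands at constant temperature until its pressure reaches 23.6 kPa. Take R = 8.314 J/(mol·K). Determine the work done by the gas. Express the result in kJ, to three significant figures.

Isothermal process: W = nRT ln(V₂/V₁) = nRT ln(P₁/P₂).
W = (1.27)(8.314)(289) × ln(105/23.6)
  = 3051 × ln(4.449) = 3051 × 1.493
W_by_gas = 4555 J.

W ≈ 4.55 kJ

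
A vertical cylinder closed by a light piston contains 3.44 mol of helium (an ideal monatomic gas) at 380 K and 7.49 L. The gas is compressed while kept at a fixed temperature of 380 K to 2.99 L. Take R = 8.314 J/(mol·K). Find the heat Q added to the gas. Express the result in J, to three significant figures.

Isothermal ⇒ ΔU = 0, so Q = W = nRT ln(V₂/V₁).
Q = (3.44)(8.314)(380) ln(2.99/7.49) = 10868 × -0.9183 = -9980 J.

Q ≈ -9980 J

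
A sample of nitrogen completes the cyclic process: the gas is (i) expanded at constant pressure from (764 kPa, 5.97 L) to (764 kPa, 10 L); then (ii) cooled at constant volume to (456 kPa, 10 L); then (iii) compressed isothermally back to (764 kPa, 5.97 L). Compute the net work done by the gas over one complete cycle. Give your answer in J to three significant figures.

Leg (i): W = PΔV = (764)(10 − 5.97) = 3079 J.
Leg (ii): W = 0.
Leg (iii): W = PᵢVᵢ ln(V_f/Vᵢ) = (4560) ln(5.97/10) = -2352 J.
W_net = 3079 − 2352 = 726.7 J.

W_net ≈ 727 J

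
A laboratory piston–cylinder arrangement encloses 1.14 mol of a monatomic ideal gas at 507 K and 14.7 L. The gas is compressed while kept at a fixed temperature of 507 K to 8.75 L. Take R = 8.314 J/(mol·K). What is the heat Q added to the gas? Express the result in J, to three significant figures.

Isothermal ⇒ ΔU = 0, so Q = W = nRT ln(V₂/V₁).
Q = (1.14)(8.314)(507) ln(8.75/14.7) = 4805 × -0.5188 = -2493 J.

Q ≈ -2490 J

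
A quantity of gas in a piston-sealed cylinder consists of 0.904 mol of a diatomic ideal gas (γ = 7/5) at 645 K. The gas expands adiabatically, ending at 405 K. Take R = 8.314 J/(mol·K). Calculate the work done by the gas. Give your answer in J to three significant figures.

Adiabatic ⇒ Q = 0, so W_by = −ΔU = nCᵥ(T₁ − T₂).
Cᵥ = 5R/2 = 20.79 J/(mol·K).
W = (0.904)(20.79)(645 − 405) = 4510 J.

W ≈ 4510 J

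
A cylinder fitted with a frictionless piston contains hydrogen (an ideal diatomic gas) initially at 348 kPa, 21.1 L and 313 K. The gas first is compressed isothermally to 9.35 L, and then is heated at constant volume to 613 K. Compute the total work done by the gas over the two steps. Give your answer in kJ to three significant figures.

W_total ≈ -5.98 kJ

Step 1 (isothermal): W = P₁V₁ ln(V₂/V₁) = (7343) ln(9.35/21.1) = -5976 J.
Step 2 (isochoric): W = 0 (constant volume).
W_total = -5976 + 0 = -5976 J.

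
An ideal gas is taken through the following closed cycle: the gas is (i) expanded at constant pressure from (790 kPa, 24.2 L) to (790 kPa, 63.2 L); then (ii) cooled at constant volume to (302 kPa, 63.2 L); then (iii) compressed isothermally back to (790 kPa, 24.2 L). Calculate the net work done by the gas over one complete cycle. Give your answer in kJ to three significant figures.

Leg (i): W = PΔV = (790)(63.2 − 24.2) = 30810 J.
Leg (ii): W = 0.
Leg (iii): W = PᵢVᵢ ln(V_f/Vᵢ) = (19086) ln(24.2/63.2) = -18322 J.
W_net = 30810 − 18322 = 12488 J.

W_net ≈ 12.5 kJ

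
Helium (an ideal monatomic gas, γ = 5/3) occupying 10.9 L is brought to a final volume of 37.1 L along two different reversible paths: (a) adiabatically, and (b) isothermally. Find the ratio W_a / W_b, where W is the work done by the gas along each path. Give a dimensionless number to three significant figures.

Path (a) adiabatic: W = P₁V₁(1 − (V₁/V₂)^(γ−1))/(γ−1) → W_a/(P₁V₁) = 0.8371.
Path (b) isothermal: W = P₁V₁ ln(V₂/V₁) → W_b/(P₁V₁) = 1.225.
W_a / W_b = 0.8371 / 1.225 = 0.6834.

W_a / W_b ≈ 0.683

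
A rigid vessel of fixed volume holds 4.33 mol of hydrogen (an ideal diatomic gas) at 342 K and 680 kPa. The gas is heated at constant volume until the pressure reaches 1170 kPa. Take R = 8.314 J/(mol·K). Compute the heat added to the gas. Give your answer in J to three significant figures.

Constant volume ⇒ W = 0, so Q = ΔU = nCᵥΔT with Cᵥ = 5R/2 = 20.79 J/(mol·K).
At constant V, T₂/T₁ = P₂/P₁ ⇒ ΔT = T₁(P₂/P₁ − 1) = 342·(1170/680 − 1) = 246.4 K.
ΔU = (4.33)(20.79)(246.4) = 22179 J.

Q ≈ 22200 J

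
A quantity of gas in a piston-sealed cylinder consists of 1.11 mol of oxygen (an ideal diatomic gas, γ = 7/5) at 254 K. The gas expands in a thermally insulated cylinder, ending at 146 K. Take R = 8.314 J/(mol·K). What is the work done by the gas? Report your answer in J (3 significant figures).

W ≈ 2490 J

Adiabatic ⇒ Q = 0, so W_by = −ΔU = nCᵥ(T₁ − T₂).
Cᵥ = 5R/2 = 20.79 J/(mol·K).
W = (1.11)(20.79)(254 − 146) = 2492 J.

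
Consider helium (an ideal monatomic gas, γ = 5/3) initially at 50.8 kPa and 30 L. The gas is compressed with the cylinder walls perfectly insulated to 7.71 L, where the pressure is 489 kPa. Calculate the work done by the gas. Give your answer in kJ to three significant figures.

Adiabatic: W = (P₁V₁ − P₂V₂)/(γ − 1) with γ = 5/3.
P₁V₁ = 1524 J, P₂V₂ = 3770 J.
W = (1524 − 3770) / 0.6667 = -3369 J.

W ≈ -3.37 kJ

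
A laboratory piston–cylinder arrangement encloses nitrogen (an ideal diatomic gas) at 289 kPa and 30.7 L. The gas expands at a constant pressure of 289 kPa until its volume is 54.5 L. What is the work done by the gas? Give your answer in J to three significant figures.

W ≈ 6880 J

Isobaric: W = P ΔV.
W = (289 kPa)(54.5 − 30.7 L) = (289)(23.8) = 6878 J.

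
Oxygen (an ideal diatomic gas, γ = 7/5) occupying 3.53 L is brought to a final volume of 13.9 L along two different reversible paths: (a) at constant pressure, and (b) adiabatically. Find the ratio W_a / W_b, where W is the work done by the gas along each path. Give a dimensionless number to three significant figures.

Path (a) isobaric: W = P₁(V₂ − V₁) → W_a/(P₁V₁) = 2.938.
Path (b) adiabatic: W = P₁V₁(1 − (V₁/V₂)^(γ−1))/(γ−1) → W_b/(P₁V₁) = 1.055.
W_a / W_b = 2.938 / 1.055 = 2.784.

W_a / W_b ≈ 2.78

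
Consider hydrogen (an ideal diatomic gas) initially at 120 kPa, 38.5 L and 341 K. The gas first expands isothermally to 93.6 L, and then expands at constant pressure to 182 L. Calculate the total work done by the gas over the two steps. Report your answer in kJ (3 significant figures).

Step 1 (isothermal): W = P₁V₁ ln(V₂/V₁) = (4620) ln(93.6/38.5) = 4104 J.
After step 1: P = 49.36 kPa, V = 93.6 L, T = 341 K.
Step 2 (isobaric): W = PΔV = (49.36 kPa)(182 − 93.6 L) = 4363 J.
W_total = 4104 + 4363 = 8468 J.

W_total ≈ 8.47 kJ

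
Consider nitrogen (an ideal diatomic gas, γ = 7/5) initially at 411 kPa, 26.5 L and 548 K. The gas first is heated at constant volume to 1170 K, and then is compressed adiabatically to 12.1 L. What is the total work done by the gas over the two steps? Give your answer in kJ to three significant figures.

W_total ≈ -21.4 kJ

Step 1 (isochoric): W = 0 (constant volume).
After step 1: P = 877.5 kPa (V unchanged).
Step 2 (adiabatic): W = (P₁V₁ − P₂V₂)/(γ−1) = (23254 − 31818)/0.4 = -21411 J.
W_total = 0 − 21411 = -21411 J.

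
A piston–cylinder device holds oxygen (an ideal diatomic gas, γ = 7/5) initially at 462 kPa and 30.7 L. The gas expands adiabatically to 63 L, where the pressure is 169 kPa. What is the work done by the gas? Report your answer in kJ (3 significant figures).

W ≈ 8.84 kJ

Adiabatic: W = (P₁V₁ − P₂V₂)/(γ − 1) with γ = 7/5.
P₁V₁ = 14183 J, P₂V₂ = 10647 J.
W = (14183 − 10647) / 0.4 = 8841 J.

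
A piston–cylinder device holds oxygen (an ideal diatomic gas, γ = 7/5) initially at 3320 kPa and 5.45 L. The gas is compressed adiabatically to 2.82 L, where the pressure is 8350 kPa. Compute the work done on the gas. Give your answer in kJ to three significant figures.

W ≈ 13.6 kJ

Adiabatic: W = (P₁V₁ − P₂V₂)/(γ − 1) with γ = 7/5.
P₁V₁ = 18094 J, P₂V₂ = 23547 J.
W = (18094 − 23547) / 0.4 = -13633 J.
Work on gas = −W_by = 13633 J.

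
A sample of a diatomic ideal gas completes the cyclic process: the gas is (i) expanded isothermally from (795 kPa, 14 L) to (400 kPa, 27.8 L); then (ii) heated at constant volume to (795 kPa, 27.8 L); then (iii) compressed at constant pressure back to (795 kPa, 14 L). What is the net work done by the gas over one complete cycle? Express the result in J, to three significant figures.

W_net ≈ -3340 J

Leg (i): W = PᵢVᵢ ln(V_f/Vᵢ) = (11130) ln(27.8/14) = 7635 J.
Leg (ii): W = 0.
Leg (iii): W = PΔV = (795)(14 − 27.8) = -10971 J.
W_net = 7635 − 10971 = -3336 J.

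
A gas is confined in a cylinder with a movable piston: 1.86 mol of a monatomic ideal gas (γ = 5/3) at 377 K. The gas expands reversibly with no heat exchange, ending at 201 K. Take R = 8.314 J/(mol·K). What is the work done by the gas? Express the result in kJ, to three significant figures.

W ≈ 4.08 kJ

Adiabatic ⇒ Q = 0, so W_by = −ΔU = nCᵥ(T₁ − T₂).
Cᵥ = 3R/2 = 12.47 J/(mol·K).
W = (1.86)(12.47)(377 − 201) = 4083 J.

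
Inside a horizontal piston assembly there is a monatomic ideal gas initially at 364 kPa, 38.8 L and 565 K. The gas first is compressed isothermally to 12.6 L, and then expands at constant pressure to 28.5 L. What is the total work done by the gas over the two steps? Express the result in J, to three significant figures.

W_total ≈ 1940 J

Step 1 (isothermal): W = P₁V₁ ln(V₂/V₁) = (14123) ln(12.6/38.8) = -15885 J.
After step 1: P = 1121 kPa, V = 12.6 L, T = 565 K.
Step 2 (isobaric): W = PΔV = (1121 kPa)(28.5 − 12.6 L) = 17822 J.
W_total = -15885 + 17822 = 1937 J.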